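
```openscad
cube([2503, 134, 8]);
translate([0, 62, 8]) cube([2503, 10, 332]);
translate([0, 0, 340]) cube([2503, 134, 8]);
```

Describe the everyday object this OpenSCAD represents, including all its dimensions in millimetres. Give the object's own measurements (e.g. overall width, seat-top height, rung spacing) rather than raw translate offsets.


An I-beam lying along x, 2503 mm long. Overall section height 348 mm. Two flanges 134 mm wide (y) and 8 mm thick, one on the floor and one at the top; a web 10 mm thick runs between them, centred on the flange width.


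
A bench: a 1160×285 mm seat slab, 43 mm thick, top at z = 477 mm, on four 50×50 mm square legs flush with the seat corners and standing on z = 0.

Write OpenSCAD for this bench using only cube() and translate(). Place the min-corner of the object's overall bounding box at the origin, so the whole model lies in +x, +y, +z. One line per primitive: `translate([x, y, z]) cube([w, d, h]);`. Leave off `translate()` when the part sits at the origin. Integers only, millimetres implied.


// leg_h = 477 − 43 = 434
translate([0, 0, 434]) cube([1160, 285, 43]);
cube([50, 50, 434]);
translate([0, 235, 0]) cube([50, 50, 434]);
translate([1110, 0, 0]) cube([50, 50, 434]);
translate([1110, 235, 0]) cube([50, 50, 434]);


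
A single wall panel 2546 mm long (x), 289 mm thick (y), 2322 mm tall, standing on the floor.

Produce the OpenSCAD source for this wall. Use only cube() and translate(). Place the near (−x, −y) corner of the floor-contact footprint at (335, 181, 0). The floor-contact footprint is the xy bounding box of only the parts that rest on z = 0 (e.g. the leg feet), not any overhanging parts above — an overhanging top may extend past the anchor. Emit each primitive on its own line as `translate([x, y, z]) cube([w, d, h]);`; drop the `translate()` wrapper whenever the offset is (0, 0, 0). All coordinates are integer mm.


translate([335, 181, 0]) cube([2546, 289, 2322]);


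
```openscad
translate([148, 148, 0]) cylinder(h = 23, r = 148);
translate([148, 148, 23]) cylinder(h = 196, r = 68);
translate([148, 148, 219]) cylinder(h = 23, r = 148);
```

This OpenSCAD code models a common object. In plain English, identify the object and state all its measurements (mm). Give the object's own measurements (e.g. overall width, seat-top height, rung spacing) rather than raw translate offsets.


A spool: two coaxial disc flanges of radius 148 mm and thickness 23 mm, joined by a core cylinder of radius 68 mm and height 196 mm. The lower flange rests on z = 0 and the three cylinders share a vertical axis.


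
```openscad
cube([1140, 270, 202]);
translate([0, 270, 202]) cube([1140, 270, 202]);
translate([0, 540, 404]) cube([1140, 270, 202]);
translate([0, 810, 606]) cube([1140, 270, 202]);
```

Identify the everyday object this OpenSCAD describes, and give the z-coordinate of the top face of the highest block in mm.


A staircase. The total rise is 808 mm.

4 identical blocks, each offset up and back from the previous — a staircase. Each step is 202 mm tall and there are 4 of them, so the total rise is 4 × 202 = 808 mm.


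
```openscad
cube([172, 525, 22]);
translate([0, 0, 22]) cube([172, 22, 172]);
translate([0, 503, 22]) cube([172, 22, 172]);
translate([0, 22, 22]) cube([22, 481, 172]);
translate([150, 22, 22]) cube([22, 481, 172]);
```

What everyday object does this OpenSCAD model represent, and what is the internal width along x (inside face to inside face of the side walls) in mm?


An open box. The internal width is 128 mm.

A 172×525 base slab with four walls standing on it — an open box. The base is 172 mm wide and the walls are 22 mm thick, so the internal width is 172 − 2 × 22 = 128 mm.


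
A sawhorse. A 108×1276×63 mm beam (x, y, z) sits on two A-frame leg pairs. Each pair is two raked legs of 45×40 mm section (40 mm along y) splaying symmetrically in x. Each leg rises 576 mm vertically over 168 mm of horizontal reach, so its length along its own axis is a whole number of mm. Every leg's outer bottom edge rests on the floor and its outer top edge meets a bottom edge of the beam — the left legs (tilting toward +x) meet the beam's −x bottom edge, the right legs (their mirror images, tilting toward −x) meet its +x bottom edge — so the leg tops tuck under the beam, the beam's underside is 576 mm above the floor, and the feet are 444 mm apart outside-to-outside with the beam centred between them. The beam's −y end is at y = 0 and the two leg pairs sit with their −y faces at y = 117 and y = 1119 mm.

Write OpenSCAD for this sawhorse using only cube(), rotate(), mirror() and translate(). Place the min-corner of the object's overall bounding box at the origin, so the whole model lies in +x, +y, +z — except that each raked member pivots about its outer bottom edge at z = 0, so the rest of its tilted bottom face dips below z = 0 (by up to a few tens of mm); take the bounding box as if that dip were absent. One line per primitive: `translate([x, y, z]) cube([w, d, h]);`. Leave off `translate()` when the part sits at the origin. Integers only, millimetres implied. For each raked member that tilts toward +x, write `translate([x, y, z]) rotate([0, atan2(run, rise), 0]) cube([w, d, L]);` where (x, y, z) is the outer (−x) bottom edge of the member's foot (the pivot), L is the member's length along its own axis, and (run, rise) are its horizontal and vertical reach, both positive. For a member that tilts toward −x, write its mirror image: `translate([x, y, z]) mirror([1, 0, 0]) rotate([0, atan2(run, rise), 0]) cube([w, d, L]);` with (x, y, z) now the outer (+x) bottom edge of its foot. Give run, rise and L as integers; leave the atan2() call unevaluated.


translate([168, 0, 576]) cube([108, 1276, 63]);
translate([0, 117, 0]) rotate([0, atan2(168, 576), 0]) cube([45, 40, 600]);
translate([444, 117, 0]) mirror([1, 0, 0]) rotate([0, atan2(168, 576), 0]) cube([45, 40, 600]);
translate([0, 1119, 0]) rotate([0, atan2(168, 576), 0]) cube([45, 40, 600]);
translate([444, 1119, 0]) mirror([1, 0, 0]) rotate([0, atan2(168, 576), 0]) cube([45, 40, 600]);


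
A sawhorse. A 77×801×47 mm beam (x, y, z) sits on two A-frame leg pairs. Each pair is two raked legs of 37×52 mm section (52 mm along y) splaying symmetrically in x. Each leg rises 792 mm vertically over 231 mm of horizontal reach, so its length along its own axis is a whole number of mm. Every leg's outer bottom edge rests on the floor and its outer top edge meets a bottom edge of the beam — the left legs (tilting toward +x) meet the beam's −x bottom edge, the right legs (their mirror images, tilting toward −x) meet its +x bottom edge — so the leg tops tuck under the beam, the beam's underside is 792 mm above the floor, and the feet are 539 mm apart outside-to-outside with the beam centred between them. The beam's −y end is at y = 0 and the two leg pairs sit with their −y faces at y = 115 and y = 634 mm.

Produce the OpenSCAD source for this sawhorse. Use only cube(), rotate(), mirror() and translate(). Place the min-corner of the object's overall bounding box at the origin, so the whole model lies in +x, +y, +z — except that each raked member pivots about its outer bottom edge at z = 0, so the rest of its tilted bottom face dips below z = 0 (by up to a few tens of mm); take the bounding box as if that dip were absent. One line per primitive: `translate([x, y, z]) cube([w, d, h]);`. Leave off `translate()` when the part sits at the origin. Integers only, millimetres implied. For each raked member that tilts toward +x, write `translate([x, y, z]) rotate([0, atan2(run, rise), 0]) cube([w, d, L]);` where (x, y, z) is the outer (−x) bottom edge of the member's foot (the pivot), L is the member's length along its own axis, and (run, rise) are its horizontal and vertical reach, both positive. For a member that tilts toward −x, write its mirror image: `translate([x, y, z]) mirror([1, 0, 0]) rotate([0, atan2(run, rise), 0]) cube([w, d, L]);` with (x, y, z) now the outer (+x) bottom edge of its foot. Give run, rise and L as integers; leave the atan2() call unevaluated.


translate([231, 0, 792]) cube([77, 801, 47]);
translate([0, 115, 0]) rotate([0, atan2(231, 792), 0]) cube([37, 52, 825]);
translate([539, 115, 0]) mirror([1, 0, 0]) rotate([0, atan2(231, 792), 0]) cube([37, 52, 825]);
translate([0, 634, 0]) rotate([0, atan2(231, 792), 0]) cube([37, 52, 825]);
translate([539, 634, 0]) mirror([1, 0, 0]) rotate([0, atan2(231, 792), 0]) cube([37, 52, 825]);


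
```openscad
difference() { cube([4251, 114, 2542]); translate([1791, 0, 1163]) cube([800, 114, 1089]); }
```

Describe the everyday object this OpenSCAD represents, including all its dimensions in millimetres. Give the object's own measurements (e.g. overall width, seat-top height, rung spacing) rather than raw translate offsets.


A wall 4251 mm long (x), 114 mm thick (y), 2542 mm tall, with a rectangular window opening cut through it. The opening is 800 mm wide and 1089 mm tall; its sill is at z = 1163 mm and its near (−x) edge is 1791 mm from the wall's −x end. The opening passes through the full wall thickness.


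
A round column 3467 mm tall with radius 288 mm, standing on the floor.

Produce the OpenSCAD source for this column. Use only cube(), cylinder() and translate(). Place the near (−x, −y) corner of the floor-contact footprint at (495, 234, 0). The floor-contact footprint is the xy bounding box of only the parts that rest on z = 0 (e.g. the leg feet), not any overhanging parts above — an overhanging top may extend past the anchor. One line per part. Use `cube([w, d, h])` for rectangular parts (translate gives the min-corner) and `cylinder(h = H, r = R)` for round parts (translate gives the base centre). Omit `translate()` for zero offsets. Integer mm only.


translate([783, 522, 0]) cylinder(h = 3467, r = 288);


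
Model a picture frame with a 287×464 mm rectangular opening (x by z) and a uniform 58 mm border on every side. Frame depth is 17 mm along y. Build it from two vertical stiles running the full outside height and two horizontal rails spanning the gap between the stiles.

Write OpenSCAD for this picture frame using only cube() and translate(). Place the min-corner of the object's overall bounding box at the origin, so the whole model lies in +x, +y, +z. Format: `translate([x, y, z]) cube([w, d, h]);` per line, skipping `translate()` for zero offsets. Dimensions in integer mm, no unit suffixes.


cube([58, 17, 580]);
translate([345, 0, 0]) cube([58, 17, 580]);
translate([58, 0, 0]) cube([287, 17, 58]);
translate([58, 0, 522]) cube([287, 17, 58]);


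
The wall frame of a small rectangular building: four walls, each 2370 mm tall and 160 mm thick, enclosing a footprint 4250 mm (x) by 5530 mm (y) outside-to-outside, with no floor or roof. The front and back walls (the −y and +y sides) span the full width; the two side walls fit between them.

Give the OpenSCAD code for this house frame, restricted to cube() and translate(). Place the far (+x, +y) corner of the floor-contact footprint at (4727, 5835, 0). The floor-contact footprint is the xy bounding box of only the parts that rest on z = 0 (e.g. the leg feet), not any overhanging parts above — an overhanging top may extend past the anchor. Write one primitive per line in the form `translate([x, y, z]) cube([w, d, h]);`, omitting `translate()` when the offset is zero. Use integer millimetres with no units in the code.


translate([477, 305, 0]) cube([4250, 160, 2370]);
translate([477, 5675, 0]) cube([4250, 160, 2370]);
translate([477, 465, 0]) cube([160, 5210, 2370]);
translate([4567, 465, 0]) cube([160, 5210, 2370]);


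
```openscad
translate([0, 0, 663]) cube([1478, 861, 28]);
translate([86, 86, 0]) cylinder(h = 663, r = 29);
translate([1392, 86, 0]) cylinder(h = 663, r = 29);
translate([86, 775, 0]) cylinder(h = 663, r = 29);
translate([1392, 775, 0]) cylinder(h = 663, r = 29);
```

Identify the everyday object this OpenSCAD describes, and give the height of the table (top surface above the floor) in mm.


A table. The table height is 691 mm.

A 1478×861×28 slab sits at z = 663 on four Ø58 mm round legs — a table. The top surface is at 663 + 28 = 691 mm.


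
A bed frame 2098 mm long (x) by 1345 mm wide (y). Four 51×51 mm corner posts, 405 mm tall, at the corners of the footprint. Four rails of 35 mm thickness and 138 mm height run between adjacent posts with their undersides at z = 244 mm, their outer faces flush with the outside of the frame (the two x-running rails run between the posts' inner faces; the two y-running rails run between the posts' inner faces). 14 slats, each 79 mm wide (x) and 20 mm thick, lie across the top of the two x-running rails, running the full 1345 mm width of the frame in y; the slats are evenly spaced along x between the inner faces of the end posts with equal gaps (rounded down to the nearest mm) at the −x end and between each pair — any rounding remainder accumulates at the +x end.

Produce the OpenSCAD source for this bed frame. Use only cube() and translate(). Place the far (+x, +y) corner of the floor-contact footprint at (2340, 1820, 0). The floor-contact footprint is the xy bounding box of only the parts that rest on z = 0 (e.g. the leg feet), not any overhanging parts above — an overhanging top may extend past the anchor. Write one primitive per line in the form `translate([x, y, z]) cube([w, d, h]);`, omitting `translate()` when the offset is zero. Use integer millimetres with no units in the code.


// slat z = rail_z + rail_h = 244 + 138 = 382
// slat gap = ⌊(1996 − 14·79) / 15⌋ = 59
translate([242, 475, 0]) cube([51, 51, 405]);
translate([242, 1769, 0]) cube([51, 51, 405]);
translate([2289, 475, 0]) cube([51, 51, 405]);
translate([2289, 1769, 0]) cube([51, 51, 405]);
translate([293, 475, 244]) cube([1996, 35, 138]);
translate([293, 1785, 244]) cube([1996, 35, 138]);
translate([242, 526, 244]) cube([35, 1243, 138]);
translate([2305, 526, 244]) cube([35, 1243, 138]);
translate([352, 475, 382]) cube([79, 1345, 20]);
translate([490, 475, 382]) cube([79, 1345, 20]);
translate([628, 475, 382]) cube([79, 1345, 20]);
translate([766, 475, 382]) cube([79, 1345, 20]);
translate([904, 475, 382]) cube([79, 1345, 20]);
translate([1042, 475, 382]) cube([79, 1345, 20]);
translate([1180, 475, 382]) cube([79, 1345, 20]);
translate([1318, 475, 382]) cube([79, 1345, 20]);
translate([1456, 475, 382]) cube([79, 1345, 20]);
translate([1594, 475, 382]) cube([79, 1345, 20]);
translate([1732, 475, 382]) cube([79, 1345, 20]);
translate([1870, 475, 382]) cube([79, 1345, 20]);
translate([2008, 475, 382]) cube([79, 1345, 20]);
translate([2146, 475, 382]) cube([79, 1345, 20]);


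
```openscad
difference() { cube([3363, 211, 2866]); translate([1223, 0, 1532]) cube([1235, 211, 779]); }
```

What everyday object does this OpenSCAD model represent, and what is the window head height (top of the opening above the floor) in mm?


A wall with a window opening. The window head height is 2311 mm.

A wall with a rectangular opening subtracted — a window. Sill at z = 1532, opening 779 mm tall, so the head is at 1532 + 779 = 2311 mm.


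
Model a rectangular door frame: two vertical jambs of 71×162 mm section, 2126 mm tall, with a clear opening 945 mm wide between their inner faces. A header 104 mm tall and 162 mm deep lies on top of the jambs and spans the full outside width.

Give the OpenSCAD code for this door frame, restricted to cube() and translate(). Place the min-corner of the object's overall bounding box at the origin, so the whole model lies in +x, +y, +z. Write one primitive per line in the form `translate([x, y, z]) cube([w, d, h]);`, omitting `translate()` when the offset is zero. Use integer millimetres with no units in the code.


cube([71, 162, 2126]);
translate([1016, 0, 0]) cube([71, 162, 2126]);
translate([0, 0, 2126]) cube([1087, 162, 104]);


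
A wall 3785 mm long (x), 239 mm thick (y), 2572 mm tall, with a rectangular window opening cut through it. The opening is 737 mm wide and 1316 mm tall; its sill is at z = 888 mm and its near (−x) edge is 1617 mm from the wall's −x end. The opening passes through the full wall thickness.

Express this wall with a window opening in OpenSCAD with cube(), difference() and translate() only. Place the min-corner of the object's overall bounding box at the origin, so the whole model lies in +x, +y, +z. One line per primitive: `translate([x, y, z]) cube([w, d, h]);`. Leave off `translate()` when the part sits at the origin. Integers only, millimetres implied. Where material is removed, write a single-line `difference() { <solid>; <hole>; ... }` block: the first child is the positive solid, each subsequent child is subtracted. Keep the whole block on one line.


difference() { cube([3785, 239, 2572]); translate([1617, 0, 888]) cube([737, 239, 1316]); }


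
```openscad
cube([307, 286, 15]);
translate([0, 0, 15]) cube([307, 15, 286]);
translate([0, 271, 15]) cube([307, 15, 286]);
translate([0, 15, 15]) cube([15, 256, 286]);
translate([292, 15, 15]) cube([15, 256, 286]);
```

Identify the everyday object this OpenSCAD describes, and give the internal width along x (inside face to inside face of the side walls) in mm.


An open box. The internal width is 277 mm.

A 307×286 base slab with four walls standing on it — an open box. The base is 307 mm wide and the walls are 15 mm thick, so the internal width is 307 − 2 × 15 = 277 mm.


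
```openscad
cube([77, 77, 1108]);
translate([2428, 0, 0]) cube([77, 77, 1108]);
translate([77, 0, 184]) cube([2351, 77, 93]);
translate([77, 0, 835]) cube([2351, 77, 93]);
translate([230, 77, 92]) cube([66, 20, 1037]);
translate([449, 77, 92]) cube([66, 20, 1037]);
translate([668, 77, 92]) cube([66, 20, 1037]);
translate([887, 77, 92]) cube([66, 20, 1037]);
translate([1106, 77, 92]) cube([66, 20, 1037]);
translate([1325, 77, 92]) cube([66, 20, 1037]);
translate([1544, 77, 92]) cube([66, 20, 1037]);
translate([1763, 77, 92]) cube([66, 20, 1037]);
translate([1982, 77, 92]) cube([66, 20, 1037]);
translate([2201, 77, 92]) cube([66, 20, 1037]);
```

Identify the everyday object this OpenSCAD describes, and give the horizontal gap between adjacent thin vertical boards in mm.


A fence section. The picket gap is 153 mm.

Two posts, two rails, 10 pickets — a fence section. Span 2351 mm holds 10 pickets of 66 mm with 11 equal gaps: ⌊(2351 − 10·66) / 11⌋ = 153 mm.


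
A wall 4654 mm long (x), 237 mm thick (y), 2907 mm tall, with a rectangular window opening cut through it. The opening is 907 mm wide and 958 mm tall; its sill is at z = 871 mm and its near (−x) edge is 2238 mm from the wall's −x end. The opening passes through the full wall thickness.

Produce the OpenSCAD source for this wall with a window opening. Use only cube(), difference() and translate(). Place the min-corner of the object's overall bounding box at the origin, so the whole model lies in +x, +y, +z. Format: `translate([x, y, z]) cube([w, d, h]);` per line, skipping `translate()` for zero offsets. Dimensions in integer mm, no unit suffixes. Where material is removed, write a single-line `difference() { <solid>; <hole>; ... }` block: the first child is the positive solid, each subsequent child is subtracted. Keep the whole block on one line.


difference() { cube([4654, 237, 2907]); translate([2238, 0, 871]) cube([907, 237, 958]); }


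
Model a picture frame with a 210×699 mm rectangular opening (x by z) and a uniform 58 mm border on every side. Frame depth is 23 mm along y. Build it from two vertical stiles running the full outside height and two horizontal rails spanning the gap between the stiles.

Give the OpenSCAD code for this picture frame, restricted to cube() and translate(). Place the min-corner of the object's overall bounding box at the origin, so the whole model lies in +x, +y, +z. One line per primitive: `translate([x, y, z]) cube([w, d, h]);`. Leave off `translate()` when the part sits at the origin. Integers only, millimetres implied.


cube([58, 23, 815]);
translate([268, 0, 0]) cube([58, 23, 815]);
translate([58, 0, 0]) cube([210, 23, 58]);
translate([58, 0, 757]) cube([210, 23, 58]);


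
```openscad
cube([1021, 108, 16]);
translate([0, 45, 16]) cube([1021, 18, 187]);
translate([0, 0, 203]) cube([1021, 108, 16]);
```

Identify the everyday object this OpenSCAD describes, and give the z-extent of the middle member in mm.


An I-beam. The web height is 187 mm.

Two wide flanges with a thin centred web — an I-beam. Overall 219 mm minus two 16 mm flanges gives a web of 219 − 2·16 = 187 mm.


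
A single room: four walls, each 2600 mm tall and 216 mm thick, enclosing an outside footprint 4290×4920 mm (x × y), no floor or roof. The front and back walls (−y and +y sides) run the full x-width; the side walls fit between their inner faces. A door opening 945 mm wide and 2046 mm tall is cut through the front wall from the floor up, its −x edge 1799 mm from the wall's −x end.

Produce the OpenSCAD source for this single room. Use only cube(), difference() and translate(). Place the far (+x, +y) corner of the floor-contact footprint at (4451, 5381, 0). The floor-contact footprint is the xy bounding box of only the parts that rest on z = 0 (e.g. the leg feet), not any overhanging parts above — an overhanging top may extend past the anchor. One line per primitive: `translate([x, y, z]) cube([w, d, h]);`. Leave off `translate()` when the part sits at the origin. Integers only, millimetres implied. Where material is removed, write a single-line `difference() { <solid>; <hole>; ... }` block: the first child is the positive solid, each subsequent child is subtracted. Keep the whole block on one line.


difference() { translate([161, 461, 0]) cube([4290, 216, 2600]); translate([1960, 461, 0]) cube([945, 216, 2046]); }
translate([161, 5165, 0]) cube([4290, 216, 2600]);
translate([161, 677, 0]) cube([216, 4488, 2600]);
translate([4235, 677, 0]) cube([216, 4488, 2600]);


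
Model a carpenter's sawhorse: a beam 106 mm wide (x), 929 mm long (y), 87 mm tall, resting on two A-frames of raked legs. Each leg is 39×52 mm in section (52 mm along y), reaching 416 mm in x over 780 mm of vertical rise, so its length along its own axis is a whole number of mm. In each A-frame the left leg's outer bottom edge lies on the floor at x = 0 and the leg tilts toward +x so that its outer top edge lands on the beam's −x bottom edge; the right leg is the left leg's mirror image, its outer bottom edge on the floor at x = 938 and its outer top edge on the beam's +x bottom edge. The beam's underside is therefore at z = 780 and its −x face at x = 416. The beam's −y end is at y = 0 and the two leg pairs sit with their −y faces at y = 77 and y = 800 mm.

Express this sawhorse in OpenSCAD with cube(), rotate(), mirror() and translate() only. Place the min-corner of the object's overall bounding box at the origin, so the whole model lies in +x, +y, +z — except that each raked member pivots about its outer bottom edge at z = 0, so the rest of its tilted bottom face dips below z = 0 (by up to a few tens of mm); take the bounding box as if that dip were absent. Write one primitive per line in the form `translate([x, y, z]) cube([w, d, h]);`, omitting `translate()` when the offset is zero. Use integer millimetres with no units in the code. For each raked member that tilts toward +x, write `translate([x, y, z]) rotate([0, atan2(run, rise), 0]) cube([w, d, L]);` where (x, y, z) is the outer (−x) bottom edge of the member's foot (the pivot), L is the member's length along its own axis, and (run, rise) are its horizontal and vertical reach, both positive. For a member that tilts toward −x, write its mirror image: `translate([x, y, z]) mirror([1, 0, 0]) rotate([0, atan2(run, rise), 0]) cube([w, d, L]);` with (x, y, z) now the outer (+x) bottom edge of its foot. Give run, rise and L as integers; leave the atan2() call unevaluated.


// leg length = √(416² + 780²) = 884
// right-leg outer foot x = 2·416 + 106 = 938
// beam min-corner = (416, 0, 780)
translate([416, 0, 780]) cube([106, 929, 87]);
translate([0, 77, 0]) rotate([0, atan2(416, 780), 0]) cube([39, 52, 884]);
translate([938, 77, 0]) mirror([1, 0, 0]) rotate([0, atan2(416, 780), 0]) cube([39, 52, 884]);
translate([0, 800, 0]) rotate([0, atan2(416, 780), 0]) cube([39, 52, 884]);
translate([938, 800, 0]) mirror([1, 0, 0]) rotate([0, atan2(416, 780), 0]) cube([39, 52, 884]);


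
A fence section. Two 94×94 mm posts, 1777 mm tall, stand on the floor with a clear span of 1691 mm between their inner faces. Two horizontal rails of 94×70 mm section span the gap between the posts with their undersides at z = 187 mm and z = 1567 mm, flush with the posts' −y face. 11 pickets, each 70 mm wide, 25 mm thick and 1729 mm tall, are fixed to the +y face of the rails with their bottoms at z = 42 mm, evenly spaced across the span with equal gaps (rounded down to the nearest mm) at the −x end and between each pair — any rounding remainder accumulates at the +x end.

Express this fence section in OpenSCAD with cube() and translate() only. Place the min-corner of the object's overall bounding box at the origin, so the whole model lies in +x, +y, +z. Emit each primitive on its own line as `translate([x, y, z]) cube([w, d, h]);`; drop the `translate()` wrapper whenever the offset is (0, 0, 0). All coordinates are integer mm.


cube([94, 94, 1777]);
translate([1785, 0, 0]) cube([94, 94, 1777]);
translate([94, 0, 187]) cube([1691, 94, 70]);
translate([94, 0, 1567]) cube([1691, 94, 70]);
translate([170, 94, 42]) cube([70, 25, 1729]);
translate([316, 94, 42]) cube([70, 25, 1729]);
translate([462, 94, 42]) cube([70, 25, 1729]);
translate([608, 94, 42]) cube([70, 25, 1729]);
translate([754, 94, 42]) cube([70, 25, 1729]);
translate([900, 94, 42]) cube([70, 25, 1729]);
translate([1046, 94, 42]) cube([70, 25, 1729]);
translate([1192, 94, 42]) cube([70, 25, 1729]);
translate([1338, 94, 42]) cube([70, 25, 1729]);
translate([1484, 94, 42]) cube([70, 25, 1729]);
translate([1630, 94, 42]) cube([70, 25, 1729]);


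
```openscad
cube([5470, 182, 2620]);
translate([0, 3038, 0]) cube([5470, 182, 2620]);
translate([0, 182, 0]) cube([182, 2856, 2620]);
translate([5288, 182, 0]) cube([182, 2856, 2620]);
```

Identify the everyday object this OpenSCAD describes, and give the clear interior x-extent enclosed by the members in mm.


A house (or room) frame. The interior width is 5106 mm.

Four 2620 mm walls enclosing a rectangle with no floor or roof — a room or house frame. Outside width is 5470 mm and wall thickness is 182 mm, so the interior width is 5470 − 2 × 182 = 5106 mm.


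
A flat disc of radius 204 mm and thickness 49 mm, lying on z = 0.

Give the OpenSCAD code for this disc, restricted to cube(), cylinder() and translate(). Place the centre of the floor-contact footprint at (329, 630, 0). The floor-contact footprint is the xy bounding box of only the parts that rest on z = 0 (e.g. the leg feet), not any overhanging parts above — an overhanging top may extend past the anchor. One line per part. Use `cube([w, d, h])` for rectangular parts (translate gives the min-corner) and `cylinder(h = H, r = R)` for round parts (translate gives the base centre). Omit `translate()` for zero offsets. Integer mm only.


translate([329, 630, 0]) cylinder(h = 49, r = 204);


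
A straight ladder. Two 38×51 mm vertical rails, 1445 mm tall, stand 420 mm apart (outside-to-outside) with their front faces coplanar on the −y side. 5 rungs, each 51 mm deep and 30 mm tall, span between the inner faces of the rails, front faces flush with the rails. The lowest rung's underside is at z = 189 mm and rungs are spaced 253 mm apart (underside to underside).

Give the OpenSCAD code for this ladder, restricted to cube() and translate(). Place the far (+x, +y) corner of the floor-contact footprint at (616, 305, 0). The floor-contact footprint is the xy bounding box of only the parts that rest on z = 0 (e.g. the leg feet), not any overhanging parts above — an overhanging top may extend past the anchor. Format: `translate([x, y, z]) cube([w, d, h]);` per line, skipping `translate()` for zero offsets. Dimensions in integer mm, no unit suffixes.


translate([196, 254, 0]) cube([38, 51, 1445]);
translate([578, 254, 0]) cube([38, 51, 1445]);
translate([234, 254, 189]) cube([344, 51, 30]);
translate([234, 254, 442]) cube([344, 51, 30]);
translate([234, 254, 695]) cube([344, 51, 30]);
translate([234, 254, 948]) cube([344, 51, 30]);
translate([234, 254, 1201]) cube([344, 51, 30]);


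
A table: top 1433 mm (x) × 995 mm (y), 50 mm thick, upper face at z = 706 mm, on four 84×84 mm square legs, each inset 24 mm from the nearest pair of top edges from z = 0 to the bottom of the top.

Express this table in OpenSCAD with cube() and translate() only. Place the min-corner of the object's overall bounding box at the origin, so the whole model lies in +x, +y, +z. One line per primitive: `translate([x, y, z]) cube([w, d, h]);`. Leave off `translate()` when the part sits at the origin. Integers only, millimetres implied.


translate([0, 0, 656]) cube([1433, 995, 50]);
translate([24, 24, 0]) cube([84, 84, 656]);
translate([1325, 24, 0]) cube([84, 84, 656]);
translate([24, 887, 0]) cube([84, 84, 656]);
translate([1325, 887, 0]) cube([84, 84, 656]);


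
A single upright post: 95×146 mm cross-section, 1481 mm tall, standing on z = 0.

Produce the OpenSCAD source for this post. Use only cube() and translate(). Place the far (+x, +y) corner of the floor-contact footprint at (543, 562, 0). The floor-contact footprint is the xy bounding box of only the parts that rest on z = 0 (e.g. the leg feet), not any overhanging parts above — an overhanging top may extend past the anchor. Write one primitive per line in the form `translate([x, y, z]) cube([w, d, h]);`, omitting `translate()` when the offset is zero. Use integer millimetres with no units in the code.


translate([448, 416, 0]) cube([95, 146, 1481]);


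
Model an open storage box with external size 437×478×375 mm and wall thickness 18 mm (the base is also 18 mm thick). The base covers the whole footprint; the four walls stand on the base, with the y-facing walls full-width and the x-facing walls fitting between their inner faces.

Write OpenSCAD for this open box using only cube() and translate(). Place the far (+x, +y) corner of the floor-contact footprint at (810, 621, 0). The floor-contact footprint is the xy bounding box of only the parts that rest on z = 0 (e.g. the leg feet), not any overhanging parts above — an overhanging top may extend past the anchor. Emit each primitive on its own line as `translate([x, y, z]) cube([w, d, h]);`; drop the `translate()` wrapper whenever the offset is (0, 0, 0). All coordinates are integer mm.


translate([373, 143, 0]) cube([437, 478, 18]);
translate([373, 143, 18]) cube([437, 18, 357]);
translate([373, 603, 18]) cube([437, 18, 357]);
translate([373, 161, 18]) cube([18, 442, 357]);
translate([792, 161, 18]) cube([18, 442, 357]);


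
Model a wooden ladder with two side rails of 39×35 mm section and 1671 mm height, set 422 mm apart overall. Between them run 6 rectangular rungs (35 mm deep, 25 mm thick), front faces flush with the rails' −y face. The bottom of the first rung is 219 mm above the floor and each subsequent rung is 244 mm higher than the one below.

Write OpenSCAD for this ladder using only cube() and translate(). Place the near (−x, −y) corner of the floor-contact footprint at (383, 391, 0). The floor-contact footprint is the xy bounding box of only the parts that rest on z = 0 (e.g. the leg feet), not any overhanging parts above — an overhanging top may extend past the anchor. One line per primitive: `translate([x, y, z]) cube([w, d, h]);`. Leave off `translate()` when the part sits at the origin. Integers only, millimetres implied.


translate([383, 391, 0]) cube([39, 35, 1671]);
translate([766, 391, 0]) cube([39, 35, 1671]);
translate([422, 391, 219]) cube([344, 35, 25]);
translate([422, 391, 463]) cube([344, 35, 25]);
translate([422, 391, 707]) cube([344, 35, 25]);
translate([422, 391, 951]) cube([344, 35, 25]);
translate([422, 391, 1195]) cube([344, 35, 25]);
translate([422, 391, 1439]) cube([344, 35, 25]);


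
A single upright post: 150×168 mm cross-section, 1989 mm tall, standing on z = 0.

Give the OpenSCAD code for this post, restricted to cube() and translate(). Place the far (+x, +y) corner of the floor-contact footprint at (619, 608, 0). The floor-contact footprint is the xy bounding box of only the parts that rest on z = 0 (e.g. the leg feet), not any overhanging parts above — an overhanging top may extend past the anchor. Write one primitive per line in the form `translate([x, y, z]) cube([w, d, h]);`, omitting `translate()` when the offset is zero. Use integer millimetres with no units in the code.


translate([469, 440, 0]) cube([150, 168, 1989]);


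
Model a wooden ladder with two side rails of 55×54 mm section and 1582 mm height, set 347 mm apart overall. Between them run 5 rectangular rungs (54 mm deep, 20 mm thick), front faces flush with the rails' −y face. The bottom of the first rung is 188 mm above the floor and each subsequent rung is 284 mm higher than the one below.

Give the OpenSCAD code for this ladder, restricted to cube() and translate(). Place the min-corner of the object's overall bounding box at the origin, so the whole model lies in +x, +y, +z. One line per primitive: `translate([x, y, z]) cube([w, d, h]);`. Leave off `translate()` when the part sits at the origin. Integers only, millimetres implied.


// rung span = 347 - 2*55 = 237
// rung[k] z = 188 + k*284
cube([55, 54, 1582]);
translate([292, 0, 0]) cube([55, 54, 1582]);
translate([55, 0, 188]) cube([237, 54, 20]);
translate([55, 0, 472]) cube([237, 54, 20]);
translate([55, 0, 756]) cube([237, 54, 20]);
translate([55, 0, 1040]) cube([237, 54, 20]);
translate([55, 0, 1324]) cube([237, 54, 20]);


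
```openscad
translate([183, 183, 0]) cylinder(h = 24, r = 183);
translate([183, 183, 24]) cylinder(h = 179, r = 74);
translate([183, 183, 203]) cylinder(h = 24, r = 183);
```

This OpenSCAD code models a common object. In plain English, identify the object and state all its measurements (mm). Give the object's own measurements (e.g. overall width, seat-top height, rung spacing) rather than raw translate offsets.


A spool: two coaxial disc flanges of radius 183 mm and thickness 24 mm, joined by a core cylinder of radius 74 mm and height 179 mm. The lower flange rests on z = 0 and the three cylinders share a vertical axis.


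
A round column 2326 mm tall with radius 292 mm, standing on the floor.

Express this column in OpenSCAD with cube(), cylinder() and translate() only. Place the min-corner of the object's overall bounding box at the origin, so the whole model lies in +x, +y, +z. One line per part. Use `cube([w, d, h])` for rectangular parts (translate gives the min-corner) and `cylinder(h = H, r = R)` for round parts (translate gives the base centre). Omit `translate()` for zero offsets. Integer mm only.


translate([292, 292, 0]) cylinder(h = 2326, r = 292);


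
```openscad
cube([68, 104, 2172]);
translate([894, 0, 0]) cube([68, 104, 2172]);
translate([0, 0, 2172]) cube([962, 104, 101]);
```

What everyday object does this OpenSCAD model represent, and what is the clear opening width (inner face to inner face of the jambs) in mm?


A door frame. The clear opening width is 826 mm.

Two 2172 mm tall posts with a header on top — a door frame. The left jamb is 68 mm wide at x = 0; the right jamb starts at x = 894. The clear opening is 894 − 68 = 826 mm.


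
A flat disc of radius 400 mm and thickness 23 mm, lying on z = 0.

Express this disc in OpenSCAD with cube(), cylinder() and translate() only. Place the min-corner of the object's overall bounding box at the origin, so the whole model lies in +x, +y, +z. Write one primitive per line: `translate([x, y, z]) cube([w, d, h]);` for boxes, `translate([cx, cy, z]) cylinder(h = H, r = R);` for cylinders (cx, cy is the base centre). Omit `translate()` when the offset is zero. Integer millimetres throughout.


translate([400, 400, 0]) cylinder(h = 23, r = 400);


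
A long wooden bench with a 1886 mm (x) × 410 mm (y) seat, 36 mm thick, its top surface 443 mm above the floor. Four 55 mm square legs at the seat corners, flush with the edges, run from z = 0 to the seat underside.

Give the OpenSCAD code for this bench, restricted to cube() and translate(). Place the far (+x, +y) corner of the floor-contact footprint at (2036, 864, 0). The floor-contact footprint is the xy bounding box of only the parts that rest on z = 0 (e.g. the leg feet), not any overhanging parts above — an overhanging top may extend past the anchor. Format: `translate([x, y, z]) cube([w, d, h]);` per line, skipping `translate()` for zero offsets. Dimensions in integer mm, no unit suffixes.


translate([150, 454, 407]) cube([1886, 410, 36]);
translate([150, 454, 0]) cube([55, 55, 407]);
translate([150, 809, 0]) cube([55, 55, 407]);
translate([1981, 454, 0]) cube([55, 55, 407]);
translate([1981, 809, 0]) cube([55, 55, 407]);


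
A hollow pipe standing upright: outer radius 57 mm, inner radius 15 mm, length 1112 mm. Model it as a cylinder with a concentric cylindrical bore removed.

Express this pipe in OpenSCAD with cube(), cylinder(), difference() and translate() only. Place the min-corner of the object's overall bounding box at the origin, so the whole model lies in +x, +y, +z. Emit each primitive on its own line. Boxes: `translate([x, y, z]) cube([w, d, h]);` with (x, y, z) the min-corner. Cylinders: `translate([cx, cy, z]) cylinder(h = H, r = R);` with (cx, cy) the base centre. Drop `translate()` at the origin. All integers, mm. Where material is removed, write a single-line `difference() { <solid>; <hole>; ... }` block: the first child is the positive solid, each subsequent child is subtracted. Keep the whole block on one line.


difference() { translate([57, 57, 0]) cylinder(h = 1112, r = 57); translate([57, 57, 0]) cylinder(h = 1112, r = 15); }


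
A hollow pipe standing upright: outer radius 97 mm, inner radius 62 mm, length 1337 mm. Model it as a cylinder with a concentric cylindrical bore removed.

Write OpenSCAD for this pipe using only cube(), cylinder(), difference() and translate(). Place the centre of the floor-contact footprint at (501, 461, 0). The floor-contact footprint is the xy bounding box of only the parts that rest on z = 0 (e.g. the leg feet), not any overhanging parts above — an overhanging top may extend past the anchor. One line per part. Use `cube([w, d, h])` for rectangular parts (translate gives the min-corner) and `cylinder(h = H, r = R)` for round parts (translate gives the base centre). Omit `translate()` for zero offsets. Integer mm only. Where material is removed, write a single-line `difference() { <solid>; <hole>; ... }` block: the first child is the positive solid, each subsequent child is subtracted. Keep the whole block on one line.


difference() { translate([501, 461, 0]) cylinder(h = 1337, r = 97); translate([501, 461, 0]) cylinder(h = 1337, r = 62); }


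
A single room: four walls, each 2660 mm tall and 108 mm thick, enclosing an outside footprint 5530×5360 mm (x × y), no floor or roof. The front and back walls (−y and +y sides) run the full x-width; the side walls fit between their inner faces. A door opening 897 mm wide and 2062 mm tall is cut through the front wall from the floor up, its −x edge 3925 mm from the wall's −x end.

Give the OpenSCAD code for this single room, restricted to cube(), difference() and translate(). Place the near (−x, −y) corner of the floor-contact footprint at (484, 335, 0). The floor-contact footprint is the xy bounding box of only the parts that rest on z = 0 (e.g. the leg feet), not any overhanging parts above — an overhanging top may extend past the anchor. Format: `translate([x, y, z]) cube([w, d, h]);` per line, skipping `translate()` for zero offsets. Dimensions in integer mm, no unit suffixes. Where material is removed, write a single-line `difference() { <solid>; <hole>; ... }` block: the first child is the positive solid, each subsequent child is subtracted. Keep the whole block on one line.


difference() { translate([484, 335, 0]) cube([5530, 108, 2660]); translate([4409, 335, 0]) cube([897, 108, 2062]); }
translate([484, 5587, 0]) cube([5530, 108, 2660]);
translate([484, 443, 0]) cube([108, 5144, 2660]);
translate([5906, 443, 0]) cube([108, 5144, 2660]);
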